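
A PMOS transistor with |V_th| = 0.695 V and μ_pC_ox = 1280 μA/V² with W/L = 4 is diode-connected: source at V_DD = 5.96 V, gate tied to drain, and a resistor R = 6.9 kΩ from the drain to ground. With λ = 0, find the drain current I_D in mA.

With gate tied to drain, V_SG = V_SD ≥ V_SG − |V_th|, so the device is in saturation.
k_p = μ_pC_ox · (W/L) = 5.12 mA/V².
KCL at the drain: ½ k_p (V_SG − |V_th|)² = (V_DD − V_SG)/R.
Let x = V_SG − 0.695. Then 17.7 x² + x − 5.265 = 0, giving x = 0.518 V (positive root), so V_SG = 1.21 V.
I_D = (V_DD − V_SG)/R = (5.96 − 1.21) / 6.9 = 0.688 mA.

I_D = 0.688 mA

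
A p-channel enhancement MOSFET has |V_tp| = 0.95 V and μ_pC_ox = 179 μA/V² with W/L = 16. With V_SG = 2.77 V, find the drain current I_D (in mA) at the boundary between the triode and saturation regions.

I_D = 4.74 mA

At the boundary V_SD = V_ov = V_SG − |V_tp| = 2.77 − 0.95 = 1.82 V.
k_p = μ_pC_ox · (W/L) = 2.864 mA/V².
I_D = ½ k_p V_ov² = 0.5 × 2.864 × 1.82² = 4.74 mA.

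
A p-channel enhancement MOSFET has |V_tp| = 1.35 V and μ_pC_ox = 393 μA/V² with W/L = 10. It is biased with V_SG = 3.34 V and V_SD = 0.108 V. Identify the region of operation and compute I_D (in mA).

k_p = μ_pC_ox · (W/L) = 3.93 mA/V².
V_ov = V_SG − |V_tp| = 3.34 − 1.35 = 1.99 V.
Since V_SD = 0.108 V < V_ov = 1.99 V, the device is in the triode region.
I_D = k_p [V_ov · V_SD − ½ V_SD²] = 3.93 × [1.99 × 0.108 − 0.5 × 0.108²] = 0.822 mA.

Triode; I_D = 0.822 mA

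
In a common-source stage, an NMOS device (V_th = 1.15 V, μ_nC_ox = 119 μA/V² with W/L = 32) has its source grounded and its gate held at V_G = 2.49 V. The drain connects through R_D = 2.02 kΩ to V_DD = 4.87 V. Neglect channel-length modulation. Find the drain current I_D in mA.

I_D = 2.15 mA

V_GS = V_G = 2.49 V, so V_ov = 2.49 − 1.15 = 1.34 V.
k_n = μ_nC_ox · (W/L) = 3.808 mA/V².
Assume saturation: I_D = ½ k_n V_ov² = 0.5 × 3.808 × 1.34² = 3.42 mA, giving V_DS = V_DD − I_D R_D = 4.87 − 3.42 × 2.02 = -2.04 V.
But -2.04 V < V_ov = 1.34 V, so the device is actually in triode.
In triode I_D = k_n[V_ov V_DS − ½ V_DS²] and I_D = (V_DD − V_DS)/R_D. Equating: 3.85 V_DS² − 11.31 V_DS + 4.87 = 0, giving V_DS = 0.524 V (the root below V_ov).
I_D = (4.87 − 0.524) / 2.02 = 2.15 mA.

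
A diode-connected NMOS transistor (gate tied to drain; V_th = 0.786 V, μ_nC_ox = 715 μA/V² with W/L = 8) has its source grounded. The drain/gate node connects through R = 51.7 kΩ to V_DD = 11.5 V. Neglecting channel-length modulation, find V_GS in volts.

V_GS = 1.05 V

With gate tied to drain, V_GS = V_DS ≥ V_GS − V_th, so the device is in saturation.
k_n = μ_nC_ox · (W/L) = 5.72 mA/V².
KCL at the drain: ½ k_n (V_GS − V_th)² = (V_DD − V_GS)/R.
Let x = V_GS − 0.786. Then 148 x² + x − 10.71 = 0, giving x = 0.266 V (positive root), so V_GS = 1.05 V.
I_D = (V_DD − V_GS)/R = (11.5 − 1.05) / 51.7 = 0.202 mA.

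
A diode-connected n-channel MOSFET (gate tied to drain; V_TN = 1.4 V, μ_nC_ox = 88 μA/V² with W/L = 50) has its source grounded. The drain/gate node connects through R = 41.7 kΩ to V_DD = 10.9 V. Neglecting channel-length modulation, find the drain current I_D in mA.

With gate tied to drain, V_GS = V_DS ≥ V_GS − V_TN, so the device is in saturation.
k_n = μ_nC_ox · (W/L) = 4.4 mA/V².
KCL at the drain: ½ k_n (V_GS − V_TN)² = (V_DD − V_GS)/R.
Let x = V_GS − 1.4. Then 91.7 x² + x − 9.5 = 0, giving x = 0.316 V (positive root), so V_GS = 1.72 V.
I_D = (V_DD − V_GS)/R = (10.9 − 1.72) / 41.7 = 0.22 mA.

I_D = 0.220 mA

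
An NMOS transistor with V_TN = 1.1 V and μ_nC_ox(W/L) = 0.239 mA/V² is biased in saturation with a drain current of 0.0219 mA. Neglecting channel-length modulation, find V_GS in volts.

V_GS = 1.53 V

In saturation I_D = ½ k_n (V_GS − V_TN)², so V_GS − V_TN = √(2 I_D / k_n) = √(2 × 0.0219 / 0.239) = 0.428 V.
V_GS = 1.1 + 0.428 = 1.53 V.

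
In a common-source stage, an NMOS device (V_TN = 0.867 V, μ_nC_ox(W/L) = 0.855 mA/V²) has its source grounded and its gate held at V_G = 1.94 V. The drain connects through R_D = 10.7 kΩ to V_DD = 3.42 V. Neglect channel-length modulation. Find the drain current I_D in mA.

V_GS = V_G = 1.94 V, so V_ov = 1.94 − 0.867 = 1.07 V.
Assume saturation: I_D = ½ k_n V_ov² = 0.5 × 0.855 × 1.07² = 0.492 mA, giving V_DS = V_DD − I_D R_D = 3.42 − 0.492 × 10.7 = -1.85 V.
But -1.85 V < V_ov = 1.07 V, so the device is actually in triode.
In triode I_D = k_n[V_ov V_DS − ½ V_DS²] and I_D = (V_DD − V_DS)/R_D. Equating: 4.57 V_DS² − 10.82 V_DS + 3.42 = 0, giving V_DS = 0.376 V (the root below V_ov).
I_D = (3.42 − 0.376) / 10.7 = 0.284 mA.

I_D = 0.284 mA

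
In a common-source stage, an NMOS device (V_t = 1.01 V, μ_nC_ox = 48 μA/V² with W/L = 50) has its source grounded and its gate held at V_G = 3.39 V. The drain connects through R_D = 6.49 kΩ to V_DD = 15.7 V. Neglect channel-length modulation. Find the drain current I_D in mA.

I_D = 2.35 mA

V_GS = V_G = 3.39 V, so V_ov = 3.39 − 1.01 = 2.38 V.
k_n = μ_nC_ox · (W/L) = 2.4 mA/V².
Assume saturation: I_D = ½ k_n V_ov² = 0.5 × 2.4 × 2.38² = 6.8 mA, giving V_DS = V_DD − I_D R_D = 15.7 − 6.8 × 6.49 = -28.4 V.
But -28.4 V < V_ov = 2.38 V, so the device is actually in triode.
In triode I_D = k_n[V_ov V_DS − ½ V_DS²] and I_D = (V_DD − V_DS)/R_D. Equating: 7.79 V_DS² − 38.07 V_DS + 15.7 = 0, giving V_DS = 0.455 V (the root below V_ov).
I_D = (15.7 − 0.455) / 6.49 = 2.35 mA.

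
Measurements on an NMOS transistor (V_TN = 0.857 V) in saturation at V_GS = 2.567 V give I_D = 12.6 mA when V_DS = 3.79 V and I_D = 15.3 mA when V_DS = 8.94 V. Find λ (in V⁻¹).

λ = 0.0494 V⁻¹

With V_GS fixed, I_D ∝ (1 + λ V_DS) in saturation, so I_D2/I_D1 = (1 + λ V_DS2)/(1 + λ V_DS1).
15.3/12.6 = 1.214 = (1 + 8.94 λ)/(1 + 3.79 λ).
Solving: λ (I_D1 V_DS2 − I_D2 V_DS1) = I_D2 − I_D1, so λ = (15.3 − 12.6) / (12.6 × 8.94 − 15.3 × 3.79) = 2.7 / 54.7 = 0.0494 V⁻¹.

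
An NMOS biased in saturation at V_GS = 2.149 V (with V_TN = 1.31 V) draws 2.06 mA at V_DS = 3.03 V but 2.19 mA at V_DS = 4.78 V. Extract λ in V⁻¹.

With V_GS fixed, I_D ∝ (1 + λ V_DS) in saturation, so I_D2/I_D1 = (1 + λ V_DS2)/(1 + λ V_DS1).
2.19/2.06 = 1.063 = (1 + 4.78 λ)/(1 + 3.03 λ).
Solving: λ (I_D1 V_DS2 − I_D2 V_DS1) = I_D2 − I_D1, so λ = (2.19 − 2.06) / (2.06 × 4.78 − 2.19 × 3.03) = 0.13 / 3.21 = 0.0405 V⁻¹.

λ = 0.0405 V⁻¹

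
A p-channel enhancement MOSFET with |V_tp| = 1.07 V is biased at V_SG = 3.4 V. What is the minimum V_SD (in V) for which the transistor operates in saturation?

V_SD,sat = 2.33 V

The boundary between triode and saturation is V_SD = V_SG − |V_tp| = V_ov.
V_ov = 3.4 − 1.07 = 2.33 V.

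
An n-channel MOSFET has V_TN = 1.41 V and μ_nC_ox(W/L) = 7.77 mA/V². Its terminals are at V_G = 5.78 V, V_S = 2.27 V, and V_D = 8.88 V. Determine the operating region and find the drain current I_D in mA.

V_GS = V_G − V_S = 5.78 − 2.27 = 3.51 V; V_DS = V_D − V_S = 8.88 − 2.27 = 6.61 V.
V_ov = V_GS − V_TN = 3.51 − 1.41 = 2.1 V.
Since V_DS = 6.61 V ≥ V_ov = 2.1 V, the device is in saturation.
I_D = ½ k_n V_ov² = 0.5 × 7.77 × 2.1² = 17.1 mA.

Saturation; I_D = 17.1 mA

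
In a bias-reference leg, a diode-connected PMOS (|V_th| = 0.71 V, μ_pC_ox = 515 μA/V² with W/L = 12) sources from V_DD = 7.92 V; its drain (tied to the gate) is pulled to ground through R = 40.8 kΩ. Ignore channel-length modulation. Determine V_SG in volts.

With gate tied to drain, V_SG = V_SD ≥ V_SG − |V_th|, so the device is in saturation.
k_p = μ_pC_ox · (W/L) = 6.18 mA/V².
KCL at the drain: ½ k_p (V_SG − |V_th|)² = (V_DD − V_SG)/R.
Let x = V_SG − 0.71. Then 126 x² + x − 7.21 = 0, giving x = 0.235 V (positive root), so V_SG = 0.945 V.
I_D = (V_DD − V_SG)/R = (7.92 − 0.945) / 40.8 = 0.171 mA.

V_SG = 0.945 V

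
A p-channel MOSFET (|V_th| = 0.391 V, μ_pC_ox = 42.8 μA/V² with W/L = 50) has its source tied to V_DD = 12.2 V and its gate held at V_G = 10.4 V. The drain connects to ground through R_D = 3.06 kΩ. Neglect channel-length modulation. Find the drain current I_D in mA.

I_D = 2.12 mA

V_SG = V_DD − V_G = 12.2 − 10.4 = 1.8 V, so V_ov = 1.8 − 0.391 = 1.41 V.
k_p = μ_pC_ox · (W/L) = 2.14 mA/V².
Assume saturation: I_D = ½ k_p V_ov² = 0.5 × 2.14 × 1.41² = 2.12 mA, giving V_SD = V_DD − I_D R_D = 12.2 − 2.12 × 3.06 = 5.7 V.
V_SD = 5.7 V ≥ V_ov = 1.41 V, confirming saturation.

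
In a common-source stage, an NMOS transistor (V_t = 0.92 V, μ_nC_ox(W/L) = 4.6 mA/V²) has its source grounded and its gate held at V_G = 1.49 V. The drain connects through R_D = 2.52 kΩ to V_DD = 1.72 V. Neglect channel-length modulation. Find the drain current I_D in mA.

V_GS = V_G = 1.49 V, so V_ov = 1.49 − 0.92 = 0.57 V.
Assume saturation: I_D = ½ k_n V_ov² = 0.5 × 4.6 × 0.57² = 0.747 mA, giving V_DS = V_DD − I_D R_D = 1.72 − 0.747 × 2.52 = -0.163 V.
But -0.163 V < V_ov = 0.57 V, so the device is actually in triode.
In triode I_D = k_n[V_ov V_DS − ½ V_DS²] and I_D = (V_DD − V_DS)/R_D. Equating: 5.8 V_DS² − 7.607 V_DS + 1.72 = 0, giving V_DS = 0.29 V (the root below V_ov).
I_D = (1.72 − 0.29) / 2.52 = 0.567 mA.

I_D = 0.567 mA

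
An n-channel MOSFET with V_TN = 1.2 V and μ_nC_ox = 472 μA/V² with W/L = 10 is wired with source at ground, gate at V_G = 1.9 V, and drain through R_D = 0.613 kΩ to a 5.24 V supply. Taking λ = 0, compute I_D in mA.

I_D = 1.16 mA

V_GS = V_G = 1.9 V, so V_ov = 1.9 − 1.2 = 0.7 V.
k_n = μ_nC_ox · (W/L) = 4.72 mA/V².
Assume saturation: I_D = ½ k_n V_ov² = 0.5 × 4.72 × 0.7² = 1.16 mA, giving V_DS = V_DD − I_D R_D = 5.24 − 1.16 × 0.613 = 4.53 V.
V_DS = 4.53 V ≥ V_ov = 0.7 V, confirming saturation.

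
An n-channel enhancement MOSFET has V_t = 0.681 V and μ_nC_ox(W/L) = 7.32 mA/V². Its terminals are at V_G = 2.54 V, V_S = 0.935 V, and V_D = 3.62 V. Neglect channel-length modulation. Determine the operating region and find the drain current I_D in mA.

Saturation; I_D = 3.12 mA

V_GS = V_G − V_S = 2.54 − 0.935 = 1.6 V; V_DS = V_D − V_S = 3.62 − 0.935 = 2.69 V.
V_ov = V_GS − V_t = 1.6 − 0.681 = 0.924 V.
Since V_DS = 2.69 V ≥ V_ov = 0.924 V, the device is in saturation.
I_D = ½ k_n V_ov² = 0.5 × 7.32 × 0.924² = 3.12 mA.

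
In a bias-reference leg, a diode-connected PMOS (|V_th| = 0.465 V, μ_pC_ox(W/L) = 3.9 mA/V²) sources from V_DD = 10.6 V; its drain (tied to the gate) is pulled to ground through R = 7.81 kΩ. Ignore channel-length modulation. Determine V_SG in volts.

With gate tied to drain, V_SG = V_SD ≥ V_SG − |V_th|, so the device is in saturation.
KCL at the drain: ½ k_p (V_SG − |V_th|)² = (V_DD − V_SG)/R.
Let x = V_SG − 0.465. Then 15.2 x² + x − 10.13 = 0, giving x = 0.784 V (positive root), so V_SG = 1.25 V.
I_D = (V_DD − V_SG)/R = (10.6 − 1.25) / 7.81 = 1.2 mA.

V_SG = 1.25 V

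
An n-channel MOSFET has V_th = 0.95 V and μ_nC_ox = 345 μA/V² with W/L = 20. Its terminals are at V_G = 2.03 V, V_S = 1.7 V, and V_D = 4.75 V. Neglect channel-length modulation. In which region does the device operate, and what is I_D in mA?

V_GS = V_G − V_S = 2.03 − 1.7 = 0.33 V; V_DS = V_D − V_S = 4.75 − 1.7 = 3.05 V.
V_GS = 0.33 V < V_th = 0.95 V, so the transistor is in cutoff.

Cutoff; I_D = 0 mA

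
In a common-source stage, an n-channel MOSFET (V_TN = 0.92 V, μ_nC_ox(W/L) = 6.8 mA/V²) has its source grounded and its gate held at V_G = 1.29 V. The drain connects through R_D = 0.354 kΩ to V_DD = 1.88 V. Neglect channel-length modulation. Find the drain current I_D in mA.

I_D = 0.465 mA

V_GS = V_G = 1.29 V, so V_ov = 1.29 − 0.92 = 0.37 V.
Assume saturation: I_D = ½ k_n V_ov² = 0.5 × 6.8 × 0.37² = 0.465 mA, giving V_DS = V_DD − I_D R_D = 1.88 − 0.465 × 0.354 = 1.72 V.
V_DS = 1.72 V ≥ V_ov = 0.37 V, confirming saturation.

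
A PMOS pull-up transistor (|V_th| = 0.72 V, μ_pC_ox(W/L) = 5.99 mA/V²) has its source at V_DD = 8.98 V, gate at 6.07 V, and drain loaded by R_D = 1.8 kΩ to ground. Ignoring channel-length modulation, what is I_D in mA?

I_D = 4.77 mA

V_SG = V_DD − V_G = 8.98 − 6.07 = 2.91 V, so V_ov = 2.91 − 0.72 = 2.19 V.
Assume saturation: I_D = ½ k_p V_ov² = 0.5 × 5.99 × 2.19² = 14.4 mA, giving V_SD = V_DD − I_D R_D = 8.98 − 14.4 × 1.8 = -16.9 V.
But -16.9 V < V_ov = 2.19 V, so the device is actually in triode.
In triode I_D = k_p[V_ov V_SD − ½ V_SD²] and I_D = (V_DD − V_SD)/R_D. Equating: 5.39 V_SD² − 24.61 V_SD + 8.98 = 0, giving V_SD = 0.4 V (the root below V_ov).
I_D = (8.98 − 0.4) / 1.8 = 4.77 mA.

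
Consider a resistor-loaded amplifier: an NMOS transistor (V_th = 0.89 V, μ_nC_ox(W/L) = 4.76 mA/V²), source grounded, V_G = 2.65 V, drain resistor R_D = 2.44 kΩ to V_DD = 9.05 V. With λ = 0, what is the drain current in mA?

V_GS = V_G = 2.65 V, so V_ov = 2.65 − 0.89 = 1.76 V.
Assume saturation: I_D = ½ k_n V_ov² = 0.5 × 4.76 × 1.76² = 7.37 mA, giving V_DS = V_DD − I_D R_D = 9.05 − 7.37 × 2.44 = -8.94 V.
But -8.94 V < V_ov = 1.76 V, so the device is actually in triode.
In triode I_D = k_n[V_ov V_DS − ½ V_DS²] and I_D = (V_DD − V_DS)/R_D. Equating: 5.81 V_DS² − 21.44 V_DS + 9.05 = 0, giving V_DS = 0.486 V (the root below V_ov).
I_D = (9.05 − 0.486) / 2.44 = 3.51 mA.

I_D = 3.51 mA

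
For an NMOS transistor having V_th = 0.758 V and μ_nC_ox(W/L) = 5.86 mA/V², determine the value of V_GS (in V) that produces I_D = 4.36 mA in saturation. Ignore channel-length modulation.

In saturation I_D = ½ k_n (V_GS − V_th)², so V_GS − V_th = √(2 I_D / k_n) = √(2 × 4.36 / 5.86) = 1.22 V.
V_GS = 0.758 + 1.22 = 1.98 V.

V_GS = 1.98 V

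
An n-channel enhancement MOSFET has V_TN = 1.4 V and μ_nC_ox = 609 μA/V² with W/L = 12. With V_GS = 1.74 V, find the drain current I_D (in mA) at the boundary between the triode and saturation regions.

At the boundary V_DS = V_ov = V_GS − V_TN = 1.74 − 1.4 = 0.34 V.
k_n = μ_nC_ox · (W/L) = 7.308 mA/V².
I_D = ½ k_n V_ov² = 0.5 × 7.308 × 0.34² = 0.422 mA.

I_D = 0.422 mA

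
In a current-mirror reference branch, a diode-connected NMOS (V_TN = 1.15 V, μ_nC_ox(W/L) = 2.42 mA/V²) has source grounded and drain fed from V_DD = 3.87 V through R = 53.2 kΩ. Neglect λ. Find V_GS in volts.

With gate tied to drain, V_GS = V_DS ≥ V_GS − V_TN, so the device is in saturation.
KCL at the drain: ½ k_n (V_GS − V_TN)² = (V_DD − V_GS)/R.
Let x = V_GS − 1.15. Then 64.4 x² + x − 2.72 = 0, giving x = 0.198 V (positive root), so V_GS = 1.35 V.
I_D = (V_DD − V_GS)/R = (3.87 − 1.35) / 53.2 = 0.0474 mA.

V_GS = 1.35 V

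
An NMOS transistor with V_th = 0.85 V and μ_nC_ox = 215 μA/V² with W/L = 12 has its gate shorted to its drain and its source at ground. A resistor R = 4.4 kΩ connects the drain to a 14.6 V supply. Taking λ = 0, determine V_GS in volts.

With gate tied to drain, V_GS = V_DS ≥ V_GS − V_th, so the device is in saturation.
k_n = μ_nC_ox · (W/L) = 2.58 mA/V².
KCL at the drain: ½ k_n (V_GS − V_th)² = (V_DD − V_GS)/R.
Let x = V_GS − 0.85. Then 5.68 x² + x − 13.75 = 0, giving x = 1.47 V (positive root), so V_GS = 2.32 V.
I_D = (V_DD − V_GS)/R = (14.6 − 2.32) / 4.4 = 2.79 mA.

V_GS = 2.32 V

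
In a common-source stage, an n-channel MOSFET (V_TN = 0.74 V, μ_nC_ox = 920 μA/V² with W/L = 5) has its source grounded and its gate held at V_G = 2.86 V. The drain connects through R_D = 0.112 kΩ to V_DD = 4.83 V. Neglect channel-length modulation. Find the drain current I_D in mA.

I_D = 10.3 mA

V_GS = V_G = 2.86 V, so V_ov = 2.86 − 0.74 = 2.12 V.
k_n = μ_nC_ox · (W/L) = 4.6 mA/V².
Assume saturation: I_D = ½ k_n V_ov² = 0.5 × 4.6 × 2.12² = 10.3 mA, giving V_DS = V_DD − I_D R_D = 4.83 − 10.3 × 0.112 = 3.67 V.
V_DS = 3.67 V ≥ V_ov = 2.12 V, confirming saturation.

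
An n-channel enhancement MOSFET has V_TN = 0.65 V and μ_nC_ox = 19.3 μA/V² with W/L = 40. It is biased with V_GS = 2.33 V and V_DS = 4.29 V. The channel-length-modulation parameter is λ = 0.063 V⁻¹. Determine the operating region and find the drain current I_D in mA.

Saturation; I_D = 1.38 mA

k_n = μ_nC_ox · (W/L) = 0.772 mA/V².
V_ov = V_GS − V_TN = 2.33 − 0.65 = 1.68 V.
Since V_DS = 4.29 V ≥ V_ov = 1.68 V, the device is in saturation.
I_D = ½ k_n V_ov² (1 + λ V_DS) = 0.5 × 0.772 × 1.68² × (1 + 0.063 × 4.29) = 1.38 mA.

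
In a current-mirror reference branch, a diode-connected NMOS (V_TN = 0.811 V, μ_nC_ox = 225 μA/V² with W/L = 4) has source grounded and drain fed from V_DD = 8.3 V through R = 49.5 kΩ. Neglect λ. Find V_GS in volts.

With gate tied to drain, V_GS = V_DS ≥ V_GS − V_TN, so the device is in saturation.
k_n = μ_nC_ox · (W/L) = 0.9 mA/V².
KCL at the drain: ½ k_n (V_GS − V_TN)² = (V_DD − V_GS)/R.
Let x = V_GS − 0.811. Then 22.3 x² + x − 7.489 = 0, giving x = 0.558 V (positive root), so V_GS = 1.37 V.
I_D = (V_DD − V_GS)/R = (8.3 − 1.37) / 49.5 = 0.14 mA.

V_GS = 1.37 V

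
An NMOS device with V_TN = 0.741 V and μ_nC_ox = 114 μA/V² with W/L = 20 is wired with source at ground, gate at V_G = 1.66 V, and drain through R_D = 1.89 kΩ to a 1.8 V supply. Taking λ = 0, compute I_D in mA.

I_D = 0.714 mA

V_GS = V_G = 1.66 V, so V_ov = 1.66 − 0.741 = 0.919 V.
k_n = μ_nC_ox · (W/L) = 2.28 mA/V².
Assume saturation: I_D = ½ k_n V_ov² = 0.5 × 2.28 × 0.919² = 0.963 mA, giving V_DS = V_DD − I_D R_D = 1.8 − 0.963 × 1.89 = -0.0197 V.
But -0.0197 V < V_ov = 0.919 V, so the device is actually in triode.
In triode I_D = k_n[V_ov V_DS − ½ V_DS²] and I_D = (V_DD − V_DS)/R_D. Equating: 2.15 V_DS² − 4.96 V_DS + 1.8 = 0, giving V_DS = 0.451 V (the root below V_ov).
I_D = (1.8 − 0.451) / 1.89 = 0.714 mA.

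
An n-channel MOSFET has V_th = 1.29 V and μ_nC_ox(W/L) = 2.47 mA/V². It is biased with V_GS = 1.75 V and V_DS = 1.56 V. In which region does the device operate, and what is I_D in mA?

Saturation; I_D = 0.261 mA

V_ov = V_GS − V_th = 1.75 − 1.29 = 0.46 V.
Since V_DS = 1.56 V ≥ V_ov = 0.46 V, the device is in saturation.
I_D = ½ k_n V_ov² = 0.5 × 2.47 × 0.46² = 0.261 mA.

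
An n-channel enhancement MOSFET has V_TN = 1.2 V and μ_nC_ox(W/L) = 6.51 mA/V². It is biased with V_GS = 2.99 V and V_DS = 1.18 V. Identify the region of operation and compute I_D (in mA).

Triode; I_D = 9.22 mA

V_ov = V_GS − V_TN = 2.99 − 1.2 = 1.79 V.
Since V_DS = 1.18 V < V_ov = 1.79 V, the device is in the triode region.
I_D = k_n [V_ov · V_DS − ½ V_DS²] = 6.51 × [1.79 × 1.18 − 0.5 × 1.18²] = 9.22 mA.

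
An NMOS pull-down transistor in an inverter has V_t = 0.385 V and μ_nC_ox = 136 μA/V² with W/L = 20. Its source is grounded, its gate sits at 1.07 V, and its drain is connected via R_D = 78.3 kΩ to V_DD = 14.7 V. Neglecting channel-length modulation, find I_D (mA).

V_GS = V_G = 1.07 V, so V_ov = 1.07 − 0.385 = 0.685 V.
k_n = μ_nC_ox · (W/L) = 2.72 mA/V².
Assume saturation: I_D = ½ k_n V_ov² = 0.5 × 2.72 × 0.685² = 0.638 mA, giving V_DS = V_DD − I_D R_D = 14.7 − 0.638 × 78.3 = -35.3 V.
But -35.3 V < V_ov = 0.685 V, so the device is actually in triode.
In triode I_D = k_n[V_ov V_DS − ½ V_DS²] and I_D = (V_DD − V_DS)/R_D. Equating: 106 V_DS² − 146.9 V_DS + 14.7 = 0, giving V_DS = 0.109 V (the root below V_ov).
I_D = (14.7 − 0.109) / 78.3 = 0.186 mA.

I_D = 0.186 mA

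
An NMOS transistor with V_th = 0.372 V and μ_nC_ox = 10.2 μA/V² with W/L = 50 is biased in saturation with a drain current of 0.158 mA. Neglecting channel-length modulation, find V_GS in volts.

k_n = μ_nC_ox · (W/L) = 0.51 mA/V².
In saturation I_D = ½ k_n (V_GS − V_th)², so V_GS − V_th = √(2 I_D / k_n) = √(2 × 0.158 / 0.51) = 0.787 V.
V_GS = 0.372 + 0.787 = 1.16 V.

V_GS = 1.16 V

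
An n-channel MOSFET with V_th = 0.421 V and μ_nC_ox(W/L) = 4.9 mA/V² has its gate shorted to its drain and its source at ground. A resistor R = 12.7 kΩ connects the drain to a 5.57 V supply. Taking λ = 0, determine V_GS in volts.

With gate tied to drain, V_GS = V_DS ≥ V_GS − V_th, so the device is in saturation.
KCL at the drain: ½ k_n (V_GS − V_th)² = (V_DD − V_GS)/R.
Let x = V_GS − 0.421. Then 31.1 x² + x − 5.149 = 0, giving x = 0.391 V (positive root), so V_GS = 0.812 V.
I_D = (V_DD − V_GS)/R = (5.57 − 0.812) / 12.7 = 0.375 mA.

V_GS = 0.812 V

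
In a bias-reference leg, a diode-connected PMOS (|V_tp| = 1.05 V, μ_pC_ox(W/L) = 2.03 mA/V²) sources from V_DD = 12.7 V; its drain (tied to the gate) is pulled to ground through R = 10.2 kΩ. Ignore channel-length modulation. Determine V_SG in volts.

V_SG = 2.06 V

With gate tied to drain, V_SG = V_SD ≥ V_SG − |V_tp|, so the device is in saturation.
KCL at the drain: ½ k_p (V_SG − |V_tp|)² = (V_DD − V_SG)/R.
Let x = V_SG − 1.05. Then 10.4 x² + x − 11.65 = 0, giving x = 1.01 V (positive root), so V_SG = 2.06 V.
I_D = (V_DD − V_SG)/R = (12.7 − 2.06) / 10.2 = 1.04 mA.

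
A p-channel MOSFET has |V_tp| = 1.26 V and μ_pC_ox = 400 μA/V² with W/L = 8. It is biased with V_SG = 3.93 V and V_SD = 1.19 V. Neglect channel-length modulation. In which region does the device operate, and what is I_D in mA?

k_p = μ_pC_ox · (W/L) = 3.2 mA/V².
V_ov = V_SG − |V_tp| = 3.93 − 1.26 = 2.67 V.
Since V_SD = 1.19 V < V_ov = 2.67 V, the device is in the triode region.
I_D = k_p [V_ov · V_SD − ½ V_SD²] = 3.2 × [2.67 × 1.19 − 0.5 × 1.19²] = 7.9 mA.

Triode; I_D = 7.90 mA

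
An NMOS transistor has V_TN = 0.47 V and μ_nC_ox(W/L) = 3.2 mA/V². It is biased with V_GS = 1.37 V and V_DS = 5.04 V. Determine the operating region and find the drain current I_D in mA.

Saturation; I_D = 1.30 mA

V_ov = V_GS − V_TN = 1.37 − 0.47 = 0.9 V.
Since V_DS = 5.04 V ≥ V_ov = 0.9 V, the device is in saturation.
I_D = ½ k_n V_ov² = 0.5 × 3.2 × 0.9² = 1.3 mA.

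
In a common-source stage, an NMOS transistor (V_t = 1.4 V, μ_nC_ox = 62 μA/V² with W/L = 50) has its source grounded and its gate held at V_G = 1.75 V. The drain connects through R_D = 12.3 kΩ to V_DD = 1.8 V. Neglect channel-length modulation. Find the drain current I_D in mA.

V_GS = V_G = 1.75 V, so V_ov = 1.75 − 1.4 = 0.35 V.
k_n = μ_nC_ox · (W/L) = 3.1 mA/V².
Assume saturation: I_D = ½ k_n V_ov² = 0.5 × 3.1 × 0.35² = 0.19 mA, giving V_DS = V_DD − I_D R_D = 1.8 − 0.19 × 12.3 = -0.535 V.
But -0.535 V < V_ov = 0.35 V, so the device is actually in triode.
In triode I_D = k_n[V_ov V_DS − ½ V_DS²] and I_D = (V_DD − V_DS)/R_D. Equating: 19.1 V_DS² − 14.35 V_DS + 1.8 = 0, giving V_DS = 0.159 V (the root below V_ov).
I_D = (1.8 − 0.159) / 12.3 = 0.133 mA.

I_D = 0.133 mA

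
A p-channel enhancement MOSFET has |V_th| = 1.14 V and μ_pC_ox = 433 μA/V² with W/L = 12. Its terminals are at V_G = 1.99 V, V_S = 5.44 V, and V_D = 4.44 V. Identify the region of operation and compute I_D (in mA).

V_SG = V_S − V_G = 5.44 − 1.99 = 3.45 V; V_SD = V_S − V_D = 5.44 − 4.44 = 1 V.
k_p = μ_pC_ox · (W/L) = 5.196 mA/V².
V_ov = V_SG − |V_th| = 3.45 − 1.14 = 2.31 V.
Since V_SD = 1 V < V_ov = 2.31 V, the device is in the triode region.
I_D = k_p [V_ov · V_SD − ½ V_SD²] = 5.196 × [2.31 × 1 − 0.5 × 1²] = 9.4 mA.

Triode; I_D = 9.40 mA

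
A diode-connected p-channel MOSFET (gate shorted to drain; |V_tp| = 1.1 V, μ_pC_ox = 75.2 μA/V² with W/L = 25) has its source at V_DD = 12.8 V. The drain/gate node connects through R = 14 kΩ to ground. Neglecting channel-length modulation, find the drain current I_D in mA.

I_D = 0.771 mA

With gate tied to drain, V_SG = V_SD ≥ V_SG − |V_tp|, so the device is in saturation.
k_p = μ_pC_ox · (W/L) = 1.88 mA/V².
KCL at the drain: ½ k_p (V_SG − |V_tp|)² = (V_DD − V_SG)/R.
Let x = V_SG − 1.1. Then 13.2 x² + x − 11.7 = 0, giving x = 0.906 V (positive root), so V_SG = 2.01 V.
I_D = (V_DD − V_SG)/R = (12.8 − 2.01) / 14 = 0.771 mA.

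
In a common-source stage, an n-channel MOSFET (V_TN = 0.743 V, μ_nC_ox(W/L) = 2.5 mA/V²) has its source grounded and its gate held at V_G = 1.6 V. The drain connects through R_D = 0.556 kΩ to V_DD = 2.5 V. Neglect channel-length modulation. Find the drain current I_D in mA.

V_GS = V_G = 1.6 V, so V_ov = 1.6 − 0.743 = 0.857 V.
Assume saturation: I_D = ½ k_n V_ov² = 0.5 × 2.5 × 0.857² = 0.918 mA, giving V_DS = V_DD − I_D R_D = 2.5 − 0.918 × 0.556 = 1.99 V.
V_DS = 1.99 V ≥ V_ov = 0.857 V, confirming saturation.

I_D = 0.918 mA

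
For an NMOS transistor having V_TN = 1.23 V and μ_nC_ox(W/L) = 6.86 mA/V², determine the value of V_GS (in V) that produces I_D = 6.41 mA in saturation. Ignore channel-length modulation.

In saturation I_D = ½ k_n (V_GS − V_TN)², so V_GS − V_TN = √(2 I_D / k_n) = √(2 × 6.41 / 6.86) = 1.37 V.
V_GS = 1.23 + 1.37 = 2.6 V.

V_GS = 2.60 V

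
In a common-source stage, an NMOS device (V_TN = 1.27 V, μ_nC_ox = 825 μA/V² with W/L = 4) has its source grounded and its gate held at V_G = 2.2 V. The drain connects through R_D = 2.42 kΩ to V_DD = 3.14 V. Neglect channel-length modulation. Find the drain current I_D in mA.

V_GS = V_G = 2.2 V, so V_ov = 2.2 − 1.27 = 0.93 V.
k_n = μ_nC_ox · (W/L) = 3.3 mA/V².
Assume saturation: I_D = ½ k_n V_ov² = 0.5 × 3.3 × 0.93² = 1.43 mA, giving V_DS = V_DD − I_D R_D = 3.14 − 1.43 × 2.42 = -0.314 V.
But -0.314 V < V_ov = 0.93 V, so the device is actually in triode.
In triode I_D = k_n[V_ov V_DS − ½ V_DS²] and I_D = (V_DD − V_DS)/R_D. Equating: 3.99 V_DS² − 8.427 V_DS + 3.14 = 0, giving V_DS = 0.483 V (the root below V_ov).
I_D = (3.14 − 0.483) / 2.42 = 1.1 mA.

I_D = 1.10 mA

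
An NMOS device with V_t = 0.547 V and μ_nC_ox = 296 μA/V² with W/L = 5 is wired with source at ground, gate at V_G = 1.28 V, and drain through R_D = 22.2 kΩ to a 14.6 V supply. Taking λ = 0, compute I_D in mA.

I_D = 0.398 mA

V_GS = V_G = 1.28 V, so V_ov = 1.28 − 0.547 = 0.733 V.
k_n = μ_nC_ox · (W/L) = 1.48 mA/V².
Assume saturation: I_D = ½ k_n V_ov² = 0.5 × 1.48 × 0.733² = 0.398 mA, giving V_DS = V_DD − I_D R_D = 14.6 − 0.398 × 22.2 = 5.77 V.
V_DS = 5.77 V ≥ V_ov = 0.733 V, confirming saturation.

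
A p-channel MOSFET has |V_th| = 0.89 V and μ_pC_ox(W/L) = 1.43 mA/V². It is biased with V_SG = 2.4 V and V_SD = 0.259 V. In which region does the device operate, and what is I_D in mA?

V_ov = V_SG − |V_th| = 2.4 − 0.89 = 1.51 V.
Since V_SD = 0.259 V < V_ov = 1.51 V, the device is in the triode region.
I_D = k_p [V_ov · V_SD − ½ V_SD²] = 1.43 × [1.51 × 0.259 − 0.5 × 0.259²] = 0.511 mA.

Triode; I_D = 0.511 mA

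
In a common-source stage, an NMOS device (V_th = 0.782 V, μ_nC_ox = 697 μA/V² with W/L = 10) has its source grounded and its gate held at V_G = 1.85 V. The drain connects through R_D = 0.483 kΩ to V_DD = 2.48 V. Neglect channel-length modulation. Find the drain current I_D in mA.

I_D = 3.60 mA

V_GS = V_G = 1.85 V, so V_ov = 1.85 − 0.782 = 1.07 V.
k_n = μ_nC_ox · (W/L) = 6.97 mA/V².
Assume saturation: I_D = ½ k_n V_ov² = 0.5 × 6.97 × 1.07² = 3.98 mA, giving V_DS = V_DD − I_D R_D = 2.48 − 3.98 × 0.483 = 0.56 V.
But 0.56 V < V_ov = 1.07 V, so the device is actually in triode.
In triode I_D = k_n[V_ov V_DS − ½ V_DS²] and I_D = (V_DD − V_DS)/R_D. Equating: 1.68 V_DS² − 4.595 V_DS + 2.48 = 0, giving V_DS = 0.741 V (the root below V_ov).
I_D = (2.48 − 0.741) / 0.483 = 3.6 mA.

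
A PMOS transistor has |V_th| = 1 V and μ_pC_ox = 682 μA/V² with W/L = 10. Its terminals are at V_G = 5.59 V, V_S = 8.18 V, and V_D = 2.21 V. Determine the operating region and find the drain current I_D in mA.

V_SG = V_S − V_G = 8.18 − 5.59 = 2.59 V; V_SD = V_S − V_D = 8.18 − 2.21 = 5.97 V.
k_p = μ_pC_ox · (W/L) = 6.82 mA/V².
V_ov = V_SG − |V_th| = 2.59 − 1 = 1.59 V.
Since V_SD = 5.97 V ≥ V_ov = 1.59 V, the device is in saturation.
I_D = ½ k_p V_ov² = 0.5 × 6.82 × 1.59² = 8.62 mA.

Saturation; I_D = 8.62 mA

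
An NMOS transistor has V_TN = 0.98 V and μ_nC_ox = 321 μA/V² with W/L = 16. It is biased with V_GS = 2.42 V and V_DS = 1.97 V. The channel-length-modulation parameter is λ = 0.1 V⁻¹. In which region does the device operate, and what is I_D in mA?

Saturation; I_D = 6.37 mA

k_n = μ_nC_ox · (W/L) = 5.136 mA/V².
V_ov = V_GS − V_TN = 2.42 − 0.98 = 1.44 V.
Since V_DS = 1.97 V ≥ V_ov = 1.44 V, the device is in saturation.
I_D = ½ k_n V_ov² (1 + λ V_DS) = 0.5 × 5.136 × 1.44² × (1 + 0.1 × 1.97) = 6.37 mA.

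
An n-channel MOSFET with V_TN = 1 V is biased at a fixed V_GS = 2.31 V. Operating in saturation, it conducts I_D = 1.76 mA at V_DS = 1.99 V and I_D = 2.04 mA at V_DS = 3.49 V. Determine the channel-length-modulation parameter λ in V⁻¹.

λ = 0.134 V⁻¹

With V_GS fixed, I_D ∝ (1 + λ V_DS) in saturation, so I_D2/I_D1 = (1 + λ V_DS2)/(1 + λ V_DS1).
2.04/1.76 = 1.159 = (1 + 3.49 λ)/(1 + 1.99 λ).
Solving: λ (I_D1 V_DS2 − I_D2 V_DS1) = I_D2 − I_D1, so λ = (2.04 − 1.76) / (1.76 × 3.49 − 2.04 × 1.99) = 0.28 / 2.08 = 0.134 V⁻¹.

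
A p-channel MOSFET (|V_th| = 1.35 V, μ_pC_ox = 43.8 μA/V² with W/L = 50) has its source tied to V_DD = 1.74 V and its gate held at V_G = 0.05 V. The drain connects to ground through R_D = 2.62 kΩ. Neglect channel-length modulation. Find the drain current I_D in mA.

I_D = 0.127 mA

V_SG = V_DD − V_G = 1.74 − 0.05 = 1.69 V, so V_ov = 1.69 − 1.35 = 0.34 V.
k_p = μ_pC_ox · (W/L) = 2.19 mA/V².
Assume saturation: I_D = ½ k_p V_ov² = 0.5 × 2.19 × 0.34² = 0.127 mA, giving V_SD = V_DD − I_D R_D = 1.74 − 0.127 × 2.62 = 1.41 V.
V_SD = 1.41 V ≥ V_ov = 0.34 V, confirming saturation.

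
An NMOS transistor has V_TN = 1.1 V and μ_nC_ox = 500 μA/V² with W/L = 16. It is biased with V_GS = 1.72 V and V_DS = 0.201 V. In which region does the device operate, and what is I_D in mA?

k_n = μ_nC_ox · (W/L) = 8 mA/V².
V_ov = V_GS − V_TN = 1.72 − 1.1 = 0.62 V.
Since V_DS = 0.201 V < V_ov = 0.62 V, the device is in the triode region.
I_D = k_n [V_ov · V_DS − ½ V_DS²] = 8 × [0.62 × 0.201 − 0.5 × 0.201²] = 0.835 mA.

Triode; I_D = 0.835 mA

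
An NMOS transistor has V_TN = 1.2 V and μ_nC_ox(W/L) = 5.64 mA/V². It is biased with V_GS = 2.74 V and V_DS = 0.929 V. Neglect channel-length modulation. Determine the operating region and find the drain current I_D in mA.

V_ov = V_GS − V_TN = 2.74 − 1.2 = 1.54 V.
Since V_DS = 0.929 V < V_ov = 1.54 V, the device is in the triode region.
I_D = k_n [V_ov · V_DS − ½ V_DS²] = 5.64 × [1.54 × 0.929 − 0.5 × 0.929²] = 5.64 mA.

Triode; I_D = 5.64 mA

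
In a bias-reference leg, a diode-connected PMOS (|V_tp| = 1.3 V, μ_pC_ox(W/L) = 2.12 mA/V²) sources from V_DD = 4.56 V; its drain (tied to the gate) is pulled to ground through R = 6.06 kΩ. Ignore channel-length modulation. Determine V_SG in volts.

With gate tied to drain, V_SG = V_SD ≥ V_SG − |V_tp|, so the device is in saturation.
KCL at the drain: ½ k_p (V_SG − |V_tp|)² = (V_DD − V_SG)/R.
Let x = V_SG − 1.3. Then 6.42 x² + x − 3.26 = 0, giving x = 0.639 V (positive root), so V_SG = 1.94 V.
I_D = (V_DD − V_SG)/R = (4.56 − 1.94) / 6.06 = 0.433 mA.

V_SG = 1.94 V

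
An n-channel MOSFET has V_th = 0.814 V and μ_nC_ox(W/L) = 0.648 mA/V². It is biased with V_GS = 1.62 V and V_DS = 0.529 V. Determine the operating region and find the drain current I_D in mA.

V_ov = V_GS − V_th = 1.62 − 0.814 = 0.806 V.
Since V_DS = 0.529 V < V_ov = 0.806 V, the device is in the triode region.
I_D = k_n [V_ov · V_DS − ½ V_DS²] = 0.648 × [0.806 × 0.529 − 0.5 × 0.529²] = 0.186 mA.

Triode; I_D = 0.186 mA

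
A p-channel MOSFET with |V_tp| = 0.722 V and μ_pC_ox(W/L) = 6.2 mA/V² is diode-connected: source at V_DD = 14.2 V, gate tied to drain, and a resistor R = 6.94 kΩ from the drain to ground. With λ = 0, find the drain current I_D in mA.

I_D = 1.83 mA

With gate tied to drain, V_SG = V_SD ≥ V_SG − |V_tp|, so the device is in saturation.
KCL at the drain: ½ k_p (V_SG − |V_tp|)² = (V_DD − V_SG)/R.
Let x = V_SG − 0.722. Then 21.5 x² + x − 13.48 = 0, giving x = 0.769 V (positive root), so V_SG = 1.49 V.
I_D = (V_DD − V_SG)/R = (14.2 − 1.49) / 6.94 = 1.83 mA.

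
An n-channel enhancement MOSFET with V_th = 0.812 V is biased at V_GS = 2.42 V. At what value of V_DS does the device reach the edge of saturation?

The boundary between triode and saturation is V_DS = V_GS − V_th = V_ov.
V_ov = 2.42 − 0.812 = 1.61 V.

V_DS,sat = 1.61 V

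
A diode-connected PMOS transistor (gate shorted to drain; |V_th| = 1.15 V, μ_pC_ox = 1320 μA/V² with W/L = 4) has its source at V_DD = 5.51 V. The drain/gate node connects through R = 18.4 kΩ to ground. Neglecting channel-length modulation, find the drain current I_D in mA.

I_D = 0.221 mA

With gate tied to drain, V_SG = V_SD ≥ V_SG − |V_th|, so the device is in saturation.
k_p = μ_pC_ox · (W/L) = 5.28 mA/V².
KCL at the drain: ½ k_p (V_SG − |V_th|)² = (V_DD − V_SG)/R.
Let x = V_SG − 1.15. Then 48.6 x² + x − 4.36 = 0, giving x = 0.289 V (positive root), so V_SG = 1.44 V.
I_D = (V_DD − V_SG)/R = (5.51 − 1.44) / 18.4 = 0.221 mA.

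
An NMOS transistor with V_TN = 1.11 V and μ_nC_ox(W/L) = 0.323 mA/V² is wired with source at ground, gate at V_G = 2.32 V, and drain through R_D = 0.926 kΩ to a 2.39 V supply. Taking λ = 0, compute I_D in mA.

I_D = 0.236 mA

V_GS = V_G = 2.32 V, so V_ov = 2.32 − 1.11 = 1.21 V.
Assume saturation: I_D = ½ k_n V_ov² = 0.5 × 0.323 × 1.21² = 0.236 mA, giving V_DS = V_DD − I_D R_D = 2.39 − 0.236 × 0.926 = 2.17 V.
V_DS = 2.17 V ≥ V_ov = 1.21 V, confirming saturation.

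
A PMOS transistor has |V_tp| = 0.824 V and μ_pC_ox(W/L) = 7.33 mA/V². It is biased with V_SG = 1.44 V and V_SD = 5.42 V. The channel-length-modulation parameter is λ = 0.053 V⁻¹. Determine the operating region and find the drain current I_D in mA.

Saturation; I_D = 1.79 mA

V_ov = V_SG − |V_tp| = 1.44 − 0.824 = 0.616 V.
Since V_SD = 5.42 V ≥ V_ov = 0.616 V, the device is in saturation.
I_D = ½ k_p V_ov² (1 + λ V_SD) = 0.5 × 7.33 × 0.616² × (1 + 0.053 × 5.42) = 1.79 mA.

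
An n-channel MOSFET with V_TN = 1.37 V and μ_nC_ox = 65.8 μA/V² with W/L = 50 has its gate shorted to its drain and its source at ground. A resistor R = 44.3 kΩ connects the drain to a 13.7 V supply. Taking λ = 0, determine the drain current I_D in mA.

With gate tied to drain, V_GS = V_DS ≥ V_GS − V_TN, so the device is in saturation.
k_n = μ_nC_ox · (W/L) = 3.29 mA/V².
KCL at the drain: ½ k_n (V_GS − V_TN)² = (V_DD − V_GS)/R.
Let x = V_GS − 1.37. Then 72.9 x² + x − 12.33 = 0, giving x = 0.405 V (positive root), so V_GS = 1.77 V.
I_D = (V_DD − V_GS)/R = (13.7 − 1.77) / 44.3 = 0.269 mA.

I_D = 0.269 mA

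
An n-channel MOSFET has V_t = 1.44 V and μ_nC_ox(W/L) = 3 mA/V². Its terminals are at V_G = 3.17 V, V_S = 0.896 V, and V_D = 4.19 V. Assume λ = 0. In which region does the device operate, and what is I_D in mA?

V_GS = V_G − V_S = 3.17 − 0.896 = 2.27 V; V_DS = V_D − V_S = 4.19 − 0.896 = 3.29 V.
V_ov = V_GS − V_t = 2.27 − 1.44 = 0.834 V.
Since V_DS = 3.29 V ≥ V_ov = 0.834 V, the device is in saturation.
I_D = ½ k_n V_ov² = 0.5 × 3 × 0.834² = 1.04 mA.

Saturation; I_D = 1.04 mA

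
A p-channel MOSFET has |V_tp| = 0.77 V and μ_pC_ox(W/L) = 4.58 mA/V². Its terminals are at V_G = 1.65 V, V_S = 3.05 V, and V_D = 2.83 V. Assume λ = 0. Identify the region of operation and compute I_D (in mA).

Triode; I_D = 0.524 mA

V_SG = V_S − V_G = 3.05 − 1.65 = 1.4 V; V_SD = V_S − V_D = 3.05 − 2.83 = 0.22 V.
V_ov = V_SG − |V_tp| = 1.4 − 0.77 = 0.63 V.
Since V_SD = 0.22 V < V_ov = 0.63 V, the device is in the triode region.
I_D = k_p [V_ov · V_SD − ½ V_SD²] = 4.58 × [0.63 × 0.22 − 0.5 × 0.22²] = 0.524 mA.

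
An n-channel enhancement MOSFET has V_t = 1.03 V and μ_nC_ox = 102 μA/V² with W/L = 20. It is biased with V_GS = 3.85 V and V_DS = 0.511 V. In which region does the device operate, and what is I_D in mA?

Triode; I_D = 2.67 mA

k_n = μ_nC_ox · (W/L) = 2.04 mA/V².
V_ov = V_GS − V_t = 3.85 − 1.03 = 2.82 V.
Since V_DS = 0.511 V < V_ov = 2.82 V, the device is in the triode region.
I_D = k_n [V_ov · V_DS − ½ V_DS²] = 2.04 × [2.82 × 0.511 − 0.5 × 0.511²] = 2.67 mA.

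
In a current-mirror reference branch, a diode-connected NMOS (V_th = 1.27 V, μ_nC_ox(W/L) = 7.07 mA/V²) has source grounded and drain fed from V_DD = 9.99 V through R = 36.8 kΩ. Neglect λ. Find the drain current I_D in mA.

I_D = 0.230 mA

With gate tied to drain, V_GS = V_DS ≥ V_GS − V_th, so the device is in saturation.
KCL at the drain: ½ k_n (V_GS − V_th)² = (V_DD − V_GS)/R.
Let x = V_GS − 1.27. Then 130 x² + x − 8.72 = 0, giving x = 0.255 V (positive root), so V_GS = 1.53 V.
I_D = (V_DD − V_GS)/R = (9.99 − 1.53) / 36.8 = 0.23 mA.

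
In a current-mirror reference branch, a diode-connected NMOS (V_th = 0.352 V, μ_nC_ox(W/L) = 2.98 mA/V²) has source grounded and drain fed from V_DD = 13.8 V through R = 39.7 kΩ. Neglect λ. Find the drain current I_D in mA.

I_D = 0.327 mA

With gate tied to drain, V_GS = V_DS ≥ V_GS − V_th, so the device is in saturation.
KCL at the drain: ½ k_n (V_GS − V_th)² = (V_DD − V_GS)/R.
Let x = V_GS − 0.352. Then 59.2 x² + x − 13.45 = 0, giving x = 0.468 V (positive root), so V_GS = 0.82 V.
I_D = (V_DD − V_GS)/R = (13.8 − 0.82) / 39.7 = 0.327 mA.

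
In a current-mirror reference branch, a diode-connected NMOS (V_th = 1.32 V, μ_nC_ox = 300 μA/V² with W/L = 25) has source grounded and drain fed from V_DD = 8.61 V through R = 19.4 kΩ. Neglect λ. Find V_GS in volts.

V_GS = 1.63 V

With gate tied to drain, V_GS = V_DS ≥ V_GS − V_th, so the device is in saturation.
k_n = μ_nC_ox · (W/L) = 7.5 mA/V².
KCL at the drain: ½ k_n (V_GS − V_th)² = (V_DD − V_GS)/R.
Let x = V_GS − 1.32. Then 72.8 x² + x − 7.29 = 0, giving x = 0.31 V (positive root), so V_GS = 1.63 V.
I_D = (V_DD − V_GS)/R = (8.61 − 1.63) / 19.4 = 0.36 mA.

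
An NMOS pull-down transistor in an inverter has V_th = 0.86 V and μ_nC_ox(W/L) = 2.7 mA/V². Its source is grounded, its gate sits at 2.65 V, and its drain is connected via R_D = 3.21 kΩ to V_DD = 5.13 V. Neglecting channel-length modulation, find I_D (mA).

I_D = 1.49 mA

V_GS = V_G = 2.65 V, so V_ov = 2.65 − 0.86 = 1.79 V.
Assume saturation: I_D = ½ k_n V_ov² = 0.5 × 2.7 × 1.79² = 4.33 mA, giving V_DS = V_DD − I_D R_D = 5.13 − 4.33 × 3.21 = -8.75 V.
But -8.75 V < V_ov = 1.79 V, so the device is actually in triode.
In triode I_D = k_n[V_ov V_DS − ½ V_DS²] and I_D = (V_DD − V_DS)/R_D. Equating: 4.33 V_DS² − 16.51 V_DS + 5.13 = 0, giving V_DS = 0.341 V (the root below V_ov).
I_D = (5.13 − 0.341) / 3.21 = 1.49 mA.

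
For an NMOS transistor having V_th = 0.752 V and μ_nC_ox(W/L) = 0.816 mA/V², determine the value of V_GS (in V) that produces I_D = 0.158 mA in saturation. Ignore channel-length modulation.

In saturation I_D = ½ k_n (V_GS − V_th)², so V_GS − V_th = √(2 I_D / k_n) = √(2 × 0.158 / 0.816) = 0.622 V.
V_GS = 0.752 + 0.622 = 1.37 V.

V_GS = 1.37 V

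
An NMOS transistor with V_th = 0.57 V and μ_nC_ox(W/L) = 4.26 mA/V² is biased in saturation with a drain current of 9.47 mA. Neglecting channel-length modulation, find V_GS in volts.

In saturation I_D = ½ k_n (V_GS − V_th)², so V_GS − V_th = √(2 I_D / k_n) = √(2 × 9.47 / 4.26) = 2.11 V.
V_GS = 0.57 + 2.11 = 2.68 V.

V_GS = 2.68 V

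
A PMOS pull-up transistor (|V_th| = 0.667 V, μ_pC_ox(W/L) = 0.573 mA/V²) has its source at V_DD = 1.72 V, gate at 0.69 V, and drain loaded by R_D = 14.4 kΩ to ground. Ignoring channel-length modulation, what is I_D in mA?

I_D = 0.0378 mA

V_SG = V_DD − V_G = 1.72 − 0.69 = 1.03 V, so V_ov = 1.03 − 0.667 = 0.363 V.
Assume saturation: I_D = ½ k_p V_ov² = 0.5 × 0.573 × 0.363² = 0.0378 mA, giving V_SD = V_DD − I_D R_D = 1.72 − 0.0378 × 14.4 = 1.18 V.
V_SD = 1.18 V ≥ V_ov = 0.363 V, confirming saturation.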